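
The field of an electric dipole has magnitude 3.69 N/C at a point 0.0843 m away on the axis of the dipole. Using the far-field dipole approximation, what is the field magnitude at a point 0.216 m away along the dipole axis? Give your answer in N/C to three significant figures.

E ≈ 0.219 N/C

Dipole fields scale as 1/r³ in the far field; the geometry is the same at both points.
E₂ = E₁ · (r₁/r₂)³ = 3.69 · (0.0843/0.216)³.
(r₁/r₂)³ = (0.3903)³ = 0.05945.
E₂ ≈ 0.2194 N/C.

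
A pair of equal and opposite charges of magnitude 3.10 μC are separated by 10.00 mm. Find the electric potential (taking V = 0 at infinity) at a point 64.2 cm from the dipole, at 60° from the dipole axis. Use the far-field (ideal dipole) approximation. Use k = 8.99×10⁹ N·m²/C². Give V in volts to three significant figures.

Dipole moment p = qd = (3.10×10⁻⁶ C)(0.0100 m) = 3.10×10⁻⁸ C·m.
The dipole potential is V = kp cosθ / r².
V = (8.99×10⁹)(3.10×10⁻⁸)·cos60° / (0.642)² = 338.1 V.

V ≈ 338 V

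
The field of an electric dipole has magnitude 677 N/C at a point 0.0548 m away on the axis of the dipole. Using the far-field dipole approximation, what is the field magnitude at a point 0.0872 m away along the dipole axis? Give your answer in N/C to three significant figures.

Dipole fields scale as 1/r³ in the far field; the geometry is the same at both points.
E₂ = E₁ · (r₁/r₂)³ = 677 · (0.0548/0.0872)³.
(r₁/r₂)³ = (0.6284)³ = 0.2482.
E₂ ≈ 168.0 N/C.

E ≈ 168 N/C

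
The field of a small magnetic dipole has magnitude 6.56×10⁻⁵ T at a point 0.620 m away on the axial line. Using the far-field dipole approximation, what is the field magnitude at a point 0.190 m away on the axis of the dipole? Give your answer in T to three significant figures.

B ≈ 0.00228 T

Dipole fields scale as 1/r³ in the far field; the geometry is the same at both points.
B₂ = B₁ · (r₁/r₂)³ = 6.56×10⁻⁵ · (0.620/0.190)³.
(r₁/r₂)³ = (3.263)³ = 34.75.
B₂ ≈ 0.002279 T.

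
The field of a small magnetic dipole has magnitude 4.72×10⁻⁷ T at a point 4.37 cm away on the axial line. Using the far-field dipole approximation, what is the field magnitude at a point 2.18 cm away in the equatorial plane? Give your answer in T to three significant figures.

Dipole fields scale as 1/r³ in the far field.
The axial field is twice the equatorial field at the same r, so the geometry factor is 1/2.
B₂ = B₁ · (1/2) · (r₁/r₂)³ = 4.72×10⁻⁷ · 0.5 · (4.37/2.18)³.
(r₁/r₂)³ = (2.005)³ = 8.055.
B₂ ≈ 1.901×10⁻⁶ T.

B ≈ 1.90×10⁻⁶ T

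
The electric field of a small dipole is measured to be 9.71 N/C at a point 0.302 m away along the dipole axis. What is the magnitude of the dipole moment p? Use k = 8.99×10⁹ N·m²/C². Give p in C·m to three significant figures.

p ≈ 1.49×10⁻¹¹ C·m

On axis E = 2kp/r³, so p = Er³/(2k).
p = (9.71)·(0.302)³ / (2·8.99×10⁹) = 1.487×10⁻¹¹ C·m.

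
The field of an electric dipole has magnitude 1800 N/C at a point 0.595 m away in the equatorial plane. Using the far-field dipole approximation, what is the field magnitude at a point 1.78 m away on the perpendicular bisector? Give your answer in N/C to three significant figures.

E ≈ 67.2 N/C

Dipole fields scale as 1/r³ in the far field; the geometry is the same at both points.
E₂ = E₁ · (r₁/r₂)³ = 1800 · (0.595/1.78)³.
(r₁/r₂)³ = (0.3343)³ = 0.03735.
E₂ ≈ 67.23 N/C.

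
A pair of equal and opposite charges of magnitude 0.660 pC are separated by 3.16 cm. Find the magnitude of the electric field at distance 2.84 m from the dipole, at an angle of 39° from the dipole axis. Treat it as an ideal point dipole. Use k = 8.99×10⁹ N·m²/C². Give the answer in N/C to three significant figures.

E ≈ 1.37×10⁻⁵ N/C

Dipole moment p = qd = (6.60×10⁻¹³ C)(0.0316 m) = 2.086×10⁻¹⁴ C·m.
At angle θ the dipole field magnitude is E = (kp/r³)·√(1 + 3cos²θ).
kp/r³ = (8.99×10⁹)(2.086×10⁻¹⁴) / (2.84)³ = 8.187×10⁻⁶ N/C.
√(1 + 3cos²39°) = √(1 + 3·0.6040) = √2.8119 ≈ 1.6769.
E ≈ 8.187×10⁻⁶ × 1.677 = 1.373×10⁻⁵ N/C.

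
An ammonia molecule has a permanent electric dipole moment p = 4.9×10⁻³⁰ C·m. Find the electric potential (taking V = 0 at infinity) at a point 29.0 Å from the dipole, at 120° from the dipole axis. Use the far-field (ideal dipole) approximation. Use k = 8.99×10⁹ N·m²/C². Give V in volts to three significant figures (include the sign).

The dipole potential is V = kp cosθ / r².
V = (8.99×10⁹)(4.90×10⁻³⁰)·cos120° / (2.90×10⁻⁹)² = -0.002619 V.

V ≈ -0.00262 V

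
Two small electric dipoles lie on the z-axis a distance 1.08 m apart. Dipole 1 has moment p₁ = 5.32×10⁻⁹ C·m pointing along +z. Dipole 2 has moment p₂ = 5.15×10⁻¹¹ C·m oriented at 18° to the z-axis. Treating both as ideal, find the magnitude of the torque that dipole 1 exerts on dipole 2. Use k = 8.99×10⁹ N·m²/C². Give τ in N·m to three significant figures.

The second dipole sits on the axis of the first, so the field there is axial: E₁ = 2kp₁/r³ along +z.
E₁ = 2(8.99×10⁹)(5.32×10⁻⁹)/(1.08)³ = 75.93 N/C.
Torque on the second dipole: τ = p₂ E₁ sinθ.
τ = (5.15×10⁻¹¹)(75.93)·sin18° = 1.208×10⁻⁹ N·m.

τ ≈ 1.21×10⁻⁹ N·m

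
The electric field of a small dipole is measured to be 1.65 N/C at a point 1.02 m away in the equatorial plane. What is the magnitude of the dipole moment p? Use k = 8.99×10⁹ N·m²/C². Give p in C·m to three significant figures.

p ≈ 1.95×10⁻¹⁰ C·m

In the equatorial plane E = kp/r³, so p = Er³/(k).
p = (1.65)·(1.02)³ / (8.99×10⁹) = 1.948×10⁻¹⁰ C·m.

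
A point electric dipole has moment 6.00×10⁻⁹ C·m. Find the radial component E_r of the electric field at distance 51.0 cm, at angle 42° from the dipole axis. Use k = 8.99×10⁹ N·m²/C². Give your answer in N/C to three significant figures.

For a dipole, E_r = (2kp cosθ)/r³.
kp/r³ = (8.99×10⁹)(6.00×10⁻⁹)/(0.510)³ = 406.6 N/C.
E_r = 2·406.6·cos42° = 604.4 N/C.

E_r ≈ 604 N/C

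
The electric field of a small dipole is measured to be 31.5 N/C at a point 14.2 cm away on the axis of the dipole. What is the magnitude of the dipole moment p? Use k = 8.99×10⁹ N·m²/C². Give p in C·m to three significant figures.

On axis E = 2kp/r³, so p = Er³/(2k).
p = (31.5)·(0.142)³ / (2·8.99×10⁹) = 5.016×10⁻¹² C·m.

p ≈ 5.02×10⁻¹² C·m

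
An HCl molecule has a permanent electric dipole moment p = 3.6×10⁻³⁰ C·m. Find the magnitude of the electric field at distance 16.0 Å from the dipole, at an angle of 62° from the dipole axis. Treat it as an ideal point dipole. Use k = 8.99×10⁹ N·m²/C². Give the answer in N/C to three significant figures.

At angle θ the dipole field magnitude is E = (kp/r³)·√(1 + 3cos²θ).
kp/r³ = (8.99×10⁹)(3.60×10⁻³⁰) / (1.60×10⁻⁹)³ = 7.901×10⁶ N/C.
√(1 + 3cos²62°) = √(1 + 3·0.2204) = √1.6612 ≈ 1.2889.
E ≈ 7.901×10⁶ × 1.289 = 1.018×10⁷ N/C.

E ≈ 1.02×10⁷ N/C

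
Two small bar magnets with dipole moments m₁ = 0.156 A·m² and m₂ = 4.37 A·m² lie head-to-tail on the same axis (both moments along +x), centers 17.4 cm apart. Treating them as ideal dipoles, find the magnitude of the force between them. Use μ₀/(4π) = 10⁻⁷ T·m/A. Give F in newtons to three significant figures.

F ≈ 4.46×10⁻⁴ N

On-axis B of dipole 1: B = (μ₀/4π)·2m₁/r³. Force on dipole 2: F = m₂·dB/dr.
dB/dr = −(μ₀/4π)·6m₁/r⁴, so |F| = (μ₀/4π)·6m₁m₂/r⁴.
F = 6(10⁻⁷)(0.156)(4.37)/(0.174)⁴ = 4.462×10⁻⁴ N.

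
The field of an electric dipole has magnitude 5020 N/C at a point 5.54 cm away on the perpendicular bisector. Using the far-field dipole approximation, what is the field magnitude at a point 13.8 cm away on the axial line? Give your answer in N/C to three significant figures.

E ≈ 650 N/C

Dipole fields scale as 1/r³ in the far field.
The axial field is twice the equatorial field at the same r, so the geometry factor is 2/1.
E₂ = E₁ · (2/1) · (r₁/r₂)³ = 5020 · 2 · (5.54/13.8)³.
(r₁/r₂)³ = (0.4014)³ = 0.0647.
E₂ ≈ 649.6 N/C.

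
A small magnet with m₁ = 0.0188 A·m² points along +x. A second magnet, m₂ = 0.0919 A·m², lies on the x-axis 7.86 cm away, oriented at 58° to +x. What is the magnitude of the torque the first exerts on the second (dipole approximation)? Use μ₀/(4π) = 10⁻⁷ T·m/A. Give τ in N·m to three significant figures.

Dipole B is on the axis of dipole A, so B₁ there is axial: B₁ = (μ₀/4π)·2m₁/r³ along +x.
B₁ = 2(10⁻⁷)(0.0188)/(0.0786)³ = 7.743×10⁻⁶ T.
τ = m₂ B₁ sinθ.
τ = (0.0919)(7.743×10⁻⁶)·sin58° = 6.035×10⁻⁷ N·m.

τ ≈ 6.03×10⁻⁷ N·m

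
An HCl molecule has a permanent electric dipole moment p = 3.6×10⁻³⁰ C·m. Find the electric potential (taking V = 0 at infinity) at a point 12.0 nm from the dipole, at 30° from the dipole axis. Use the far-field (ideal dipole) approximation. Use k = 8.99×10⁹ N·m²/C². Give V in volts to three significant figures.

The dipole potential is V = kp cosθ / r².
V = (8.99×10⁹)(3.60×10⁻³⁰)·cos30° / (1.20×10⁻⁸)² = 1.946×10⁻⁴ V.

V ≈ 1.95×10⁻⁴ V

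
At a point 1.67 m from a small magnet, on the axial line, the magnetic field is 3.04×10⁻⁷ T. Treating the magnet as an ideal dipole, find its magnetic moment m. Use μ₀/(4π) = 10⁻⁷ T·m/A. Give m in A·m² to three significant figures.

m ≈ 7.08 A·m²

On axis B = (μ₀/4π)·2m/r³, so m = Br³·4π/(μ₀·2).
m = (3.04×10⁻⁷)·(1.67)³ / (2·10⁻⁷) = 7.079 A·m².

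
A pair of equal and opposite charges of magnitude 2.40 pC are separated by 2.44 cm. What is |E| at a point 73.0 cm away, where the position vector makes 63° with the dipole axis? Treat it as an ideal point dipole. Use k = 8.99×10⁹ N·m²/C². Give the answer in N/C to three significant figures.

E ≈ 0.00172 N/C

Dipole moment p = qd = (2.40×10⁻¹² C)(0.0244 m) = 5.856×10⁻¹⁴ C·m.
At angle θ the dipole field magnitude is E = (kp/r³)·√(1 + 3cos²θ).
kp/r³ = (8.99×10⁹)(5.856×10⁻¹⁴) / (0.730)³ = 0.001353 N/C.
√(1 + 3cos²63°) = √(1 + 3·0.2061) = √1.6183 ≈ 1.2721.
E ≈ 0.001353 × 1.272 = 0.001722 N/C.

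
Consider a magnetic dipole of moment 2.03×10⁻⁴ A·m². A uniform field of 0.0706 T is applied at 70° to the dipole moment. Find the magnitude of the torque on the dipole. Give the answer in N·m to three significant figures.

τ ≈ 1.35×10⁻⁵ N·m

Torque on a magnetic dipole: τ = mB sinθ.
τ = (2.03×10⁻⁴)(0.0706)·sin70° = 1.347×10⁻⁵ N·m.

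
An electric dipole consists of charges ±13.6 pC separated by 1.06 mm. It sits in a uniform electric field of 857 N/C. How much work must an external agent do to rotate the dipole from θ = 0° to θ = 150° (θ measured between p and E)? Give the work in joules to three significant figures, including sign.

W ≈ 2.31×10⁻¹¹ J

Dipole moment p = qd = (1.36×10⁻¹¹ C)(0.00106 m) = 1.442×10⁻¹⁴ C·m.
W_ext = ΔU = U(θ₂) − U(θ₁) = −pE cosθ₂ − (−pE cosθ₁) = pE(cosθ₁ − cosθ₂).
W = (1.442×10⁻¹⁴)(857)·(cos0° − cos150°) = (1.236×10⁻¹¹)·(+1.8660) = 2.306×10⁻¹¹ J.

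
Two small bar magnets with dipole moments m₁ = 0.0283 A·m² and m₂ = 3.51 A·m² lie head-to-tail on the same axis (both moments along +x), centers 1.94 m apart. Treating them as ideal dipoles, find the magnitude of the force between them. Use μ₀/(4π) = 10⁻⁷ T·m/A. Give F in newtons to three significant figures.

On-axis B of dipole 1: B = (μ₀/4π)·2m₁/r³. Force on dipole 2: F = m₂·dB/dr.
dB/dr = −(μ₀/4π)·6m₁/r⁴, so |F| = (μ₀/4π)·6m₁m₂/r⁴.
F = 6(10⁻⁷)(0.0283)(3.51)/(1.94)⁴ = 4.208×10⁻⁹ N.

F ≈ 4.21×10⁻⁹ N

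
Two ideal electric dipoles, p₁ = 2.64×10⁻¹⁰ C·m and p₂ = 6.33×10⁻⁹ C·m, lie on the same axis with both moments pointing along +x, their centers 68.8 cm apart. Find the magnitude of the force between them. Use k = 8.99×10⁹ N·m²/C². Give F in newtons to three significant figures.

On-axis field of dipole 1 at distance r: E = 2kp₁/r³. Force on dipole 2 is F = p₂·dE/dr (gradient along axis).
dE/dr = −6kp₁/r⁴, so |F| = 6kp₁p₂/r⁴ (attractive for aligned moments).
F = 6(8.99×10⁹)(2.64×10⁻¹⁰)(6.33×10⁻⁹)/(0.688)⁴ = 4.023×10⁻⁷ N.

F ≈ 4.02×10⁻⁷ N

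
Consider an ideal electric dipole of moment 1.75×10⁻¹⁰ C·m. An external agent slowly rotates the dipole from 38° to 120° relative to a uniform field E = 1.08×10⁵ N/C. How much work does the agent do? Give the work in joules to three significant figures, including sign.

W_ext = ΔU = U(θ₂) − U(θ₁) = −pE cosθ₂ − (−pE cosθ₁) = pE(cosθ₁ − cosθ₂).
W = (1.75×10⁻¹⁰)(1.08×10⁵)·(cos38° − cos120°) = (1.890×10⁻⁵)·(+1.2880) = 2.434×10⁻⁵ J.

W ≈ 2.43×10⁻⁵ J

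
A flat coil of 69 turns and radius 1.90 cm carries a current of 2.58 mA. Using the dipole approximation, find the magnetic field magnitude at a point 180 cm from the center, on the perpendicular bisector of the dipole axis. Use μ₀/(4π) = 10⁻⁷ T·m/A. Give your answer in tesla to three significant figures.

m = NIA = NIπa² = 69·(0.00258)·π·(0.0190)² = 2.019×10⁻⁴ A·m².
In the equatorial plane B = (μ₀/4π)·m/r³ (half the axial value).
B = (10⁻⁷)·(2.019×10⁻⁴) / (1.80)³ = 3.462×10⁻¹² T.

B ≈ 3.46×10⁻¹² T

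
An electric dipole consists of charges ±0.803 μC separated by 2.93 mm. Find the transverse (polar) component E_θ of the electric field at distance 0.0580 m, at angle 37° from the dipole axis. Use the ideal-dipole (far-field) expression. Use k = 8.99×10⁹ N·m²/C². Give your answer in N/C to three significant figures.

E_θ ≈ 6.52×10⁴ N/C

Dipole moment p = qd = (8.03×10⁻⁷ C)(0.00293 m) = 2.353×10⁻⁹ C·m.
For a dipole, E_θ = (kp sinθ)/r³.
kp/r³ = (8.99×10⁹)(2.353×10⁻⁹)/(0.0580)³ = 1.084×10⁵ N/C.
E_θ = 1.084×10⁵·sin37° = 6.525×10⁴ N/C.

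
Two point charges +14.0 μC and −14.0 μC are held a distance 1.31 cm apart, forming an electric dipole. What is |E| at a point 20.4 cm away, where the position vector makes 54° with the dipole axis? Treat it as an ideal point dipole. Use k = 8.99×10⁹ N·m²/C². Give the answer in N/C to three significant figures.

Dipole moment p = qd = (1.40×10⁻⁵ C)(0.0131 m) = 1.834×10⁻⁷ C·m.
At angle θ the dipole field magnitude is E = (kp/r³)·√(1 + 3cos²θ).
kp/r³ = (8.99×10⁹)(1.834×10⁻⁷) / (0.204)³ = 1.942×10⁵ N/C.
√(1 + 3cos²54°) = √(1 + 3·0.3455) = √2.0365 ≈ 1.4271.
E ≈ 1.942×10⁵ × 1.427 = 2.771×10⁵ N/C.

E ≈ 2.77×10⁵ N/C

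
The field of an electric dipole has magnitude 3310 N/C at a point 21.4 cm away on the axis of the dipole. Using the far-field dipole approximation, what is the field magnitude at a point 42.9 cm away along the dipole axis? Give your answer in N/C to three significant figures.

E ≈ 411 N/C

Dipole fields scale as 1/r³ in the far field; the geometry is the same at both points.
E₂ = E₁ · (r₁/r₂)³ = 3310 · (21.4/42.9)³.
(r₁/r₂)³ = (0.4988)³ = 0.1241.
E₂ ≈ 410.9 N/C.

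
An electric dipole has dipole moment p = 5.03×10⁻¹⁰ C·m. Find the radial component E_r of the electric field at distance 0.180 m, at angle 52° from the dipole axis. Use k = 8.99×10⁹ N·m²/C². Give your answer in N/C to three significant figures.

E_r ≈ 955 N/C

For a dipole, E_r = (2kp cosθ)/r³.
kp/r³ = (8.99×10⁹)(5.03×10⁻¹⁰)/(0.180)³ = 775.4 N/C.
E_r = 2·775.4·cos52° = 954.7 N/C.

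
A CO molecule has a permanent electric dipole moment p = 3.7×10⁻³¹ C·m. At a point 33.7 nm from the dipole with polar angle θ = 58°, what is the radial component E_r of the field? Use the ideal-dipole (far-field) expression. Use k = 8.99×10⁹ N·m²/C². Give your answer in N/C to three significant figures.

For a dipole, E_r = (2kp cosθ)/r³.
kp/r³ = (8.99×10⁹)(3.70×10⁻³¹)/(3.37×10⁻⁸)³ = 86.91 N/C.
E_r = 2·86.91·cos58° = 92.11 N/C.

E_r ≈ 92.1 N/C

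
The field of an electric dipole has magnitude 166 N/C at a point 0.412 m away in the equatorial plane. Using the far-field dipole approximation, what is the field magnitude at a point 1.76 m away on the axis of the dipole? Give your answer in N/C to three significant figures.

E ≈ 4.26 N/C

Dipole fields scale as 1/r³ in the far field.
The axial field is twice the equatorial field at the same r, so the geometry factor is 2/1.
E₂ = E₁ · (2/1) · (r₁/r₂)³ = 166 · 2 · (0.412/1.76)³.
(r₁/r₂)³ = (0.2341)³ = 0.01283.
E₂ ≈ 4.259 N/C.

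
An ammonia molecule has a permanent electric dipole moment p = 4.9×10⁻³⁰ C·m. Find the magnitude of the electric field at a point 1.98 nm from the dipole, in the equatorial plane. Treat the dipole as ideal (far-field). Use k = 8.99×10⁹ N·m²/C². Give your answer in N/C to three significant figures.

E ≈ 5.67×10⁶ N/C

In the equatorial plane E = kp/r³.
E = (8.99×10⁹)(4.90×10⁻³⁰) / (1.98×10⁻⁹)³ = 5.675×10⁶ N/C.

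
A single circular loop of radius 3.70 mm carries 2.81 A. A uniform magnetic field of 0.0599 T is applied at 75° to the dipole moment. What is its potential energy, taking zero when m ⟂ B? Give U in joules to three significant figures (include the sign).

Magnetic moment m = IA = Iπa² = (2.81)·π·(0.00370)² = 1.209×10⁻⁴ A·m².
U = −m·B = −mB cosθ.
U = −(1.209×10⁻⁴)(0.0599)·cos75° = -1.874×10⁻⁶ J.

U ≈ -1.87×10⁻⁶ J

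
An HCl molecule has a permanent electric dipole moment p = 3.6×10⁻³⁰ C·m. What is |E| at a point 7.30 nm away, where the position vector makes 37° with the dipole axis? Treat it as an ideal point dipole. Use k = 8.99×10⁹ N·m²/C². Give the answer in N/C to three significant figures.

At angle θ the dipole field magnitude is E = (kp/r³)·√(1 + 3cos²θ).
kp/r³ = (8.99×10⁹)(3.60×10⁻³⁰) / (7.30×10⁻⁹)³ = 8.319×10⁴ N/C.
√(1 + 3cos²37°) = √(1 + 3·0.6378) = √2.9135 ≈ 1.7069.
E ≈ 8.319×10⁴ × 1.707 = 1.420×10⁵ N/C.

E ≈ 1.42×10⁵ N/C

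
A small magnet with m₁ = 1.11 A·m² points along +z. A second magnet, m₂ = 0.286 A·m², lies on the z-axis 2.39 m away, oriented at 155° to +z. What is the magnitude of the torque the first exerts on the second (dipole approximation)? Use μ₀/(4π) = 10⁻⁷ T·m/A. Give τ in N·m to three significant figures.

τ ≈ 1.97×10⁻⁹ N·m

Dipole B is on the axis of dipole A, so B₁ there is axial: B₁ = (μ₀/4π)·2m₁/r³ along +z.
B₁ = 2(10⁻⁷)(1.11)/(2.39)³ = 1.626×10⁻⁸ T.
τ = m₂ B₁ sinθ.
τ = (0.286)(1.626×10⁻⁸)·sin155° = 1.966×10⁻⁹ N·m.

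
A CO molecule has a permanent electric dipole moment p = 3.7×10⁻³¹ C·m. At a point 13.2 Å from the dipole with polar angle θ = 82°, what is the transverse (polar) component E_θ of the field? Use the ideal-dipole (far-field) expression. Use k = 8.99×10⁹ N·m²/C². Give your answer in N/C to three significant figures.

For a dipole, E_θ = (kp sinθ)/r³.
kp/r³ = (8.99×10⁹)(3.70×10⁻³¹)/(1.32×10⁻⁹)³ = 1.446×10⁶ N/C.
E_θ = 1.446×10⁶·sin82° = 1.432×10⁶ N/C.

E_θ ≈ 1.43×10⁶ N/C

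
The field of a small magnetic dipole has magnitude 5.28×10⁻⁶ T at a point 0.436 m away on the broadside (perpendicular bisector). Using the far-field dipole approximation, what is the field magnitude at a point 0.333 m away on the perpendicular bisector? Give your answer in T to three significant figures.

Dipole fields scale as 1/r³ in the far field; the geometry is the same at both points.
B₂ = B₁ · (r₁/r₂)³ = 5.28×10⁻⁶ · (0.436/0.333)³.
(r₁/r₂)³ = (1.309)³ = 2.245.
B₂ ≈ 1.185×10⁻⁵ T.

B ≈ 1.19×10⁻⁵ T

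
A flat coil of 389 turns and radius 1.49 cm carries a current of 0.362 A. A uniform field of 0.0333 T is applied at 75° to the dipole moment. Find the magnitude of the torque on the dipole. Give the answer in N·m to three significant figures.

m = NIA = NIπa² = 389·(0.362)·π·(0.0149)² = 0.09822 A·m².
Torque on a magnetic dipole: τ = mB sinθ.
τ = (0.09822)(0.0333)·sin75° = 0.003159 N·m.

τ ≈ 0.00316 N·m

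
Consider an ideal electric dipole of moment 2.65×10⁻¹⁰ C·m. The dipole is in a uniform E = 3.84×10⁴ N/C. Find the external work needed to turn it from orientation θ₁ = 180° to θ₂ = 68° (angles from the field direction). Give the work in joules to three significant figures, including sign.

W_ext = ΔU = U(θ₂) − U(θ₁) = −pE cosθ₂ − (−pE cosθ₁) = pE(cosθ₁ − cosθ₂).
W = (2.65×10⁻¹⁰)(3.84×10⁴)·(cos180° − cos68°) = (1.018×10⁻⁵)·(-1.3746) = -1.399×10⁻⁵ J.

W ≈ -1.40×10⁻⁵ J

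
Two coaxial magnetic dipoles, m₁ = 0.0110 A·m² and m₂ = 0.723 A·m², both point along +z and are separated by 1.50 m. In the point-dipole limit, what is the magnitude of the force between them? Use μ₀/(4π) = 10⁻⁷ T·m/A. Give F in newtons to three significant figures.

F ≈ 9.43×10⁻¹⁰ N

On-axis B of dipole 1: B = (μ₀/4π)·2m₁/r³. Force on dipole 2: F = m₂·dB/dr.
dB/dr = −(μ₀/4π)·6m₁/r⁴, so |F| = (μ₀/4π)·6m₁m₂/r⁴.
F = 6(10⁻⁷)(0.0110)(0.723)/(1.50)⁴ = 9.426×10⁻¹⁰ N.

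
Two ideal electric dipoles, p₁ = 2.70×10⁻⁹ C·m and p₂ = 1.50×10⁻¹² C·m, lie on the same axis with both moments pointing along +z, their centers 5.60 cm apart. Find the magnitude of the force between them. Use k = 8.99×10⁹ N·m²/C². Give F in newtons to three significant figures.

On-axis field of dipole 1 at distance r: E = 2kp₁/r³. Force on dipole 2 is F = p₂·dE/dr (gradient along axis).
dE/dr = −6kp₁/r⁴, so |F| = 6kp₁p₂/r⁴ (attractive for aligned moments).
F = 6(8.99×10⁹)(2.70×10⁻⁹)(1.50×10⁻¹²)/(0.0560)⁴ = 2.221×10⁻⁵ N.

F ≈ 2.22×10⁻⁵ N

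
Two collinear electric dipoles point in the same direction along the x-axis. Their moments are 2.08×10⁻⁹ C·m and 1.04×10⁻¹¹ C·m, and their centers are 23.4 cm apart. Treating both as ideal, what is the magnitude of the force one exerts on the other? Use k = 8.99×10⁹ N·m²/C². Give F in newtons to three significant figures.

F ≈ 3.89×10⁻⁷ N

On-axis field of dipole 1 at distance r: E = 2kp₁/r³. Force on dipole 2 is F = p₂·dE/dr (gradient along axis).
dE/dr = −6kp₁/r⁴, so |F| = 6kp₁p₂/r⁴ (attractive for aligned moments).
F = 6(8.99×10⁹)(2.08×10⁻⁹)(1.04×10⁻¹¹)/(0.234)⁴ = 3.892×10⁻⁷ N.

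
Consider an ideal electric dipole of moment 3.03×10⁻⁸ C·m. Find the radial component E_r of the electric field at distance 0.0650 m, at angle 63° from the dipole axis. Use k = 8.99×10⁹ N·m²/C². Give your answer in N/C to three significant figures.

E_r ≈ 9.01×10⁵ N/C

For a dipole, E_r = (2kp cosθ)/r³.
kp/r³ = (8.99×10⁹)(3.03×10⁻⁸)/(0.0650)³ = 9.919×10⁵ N/C.
E_r = 2·9.919×10⁵·cos63° = 9.006×10⁵ N/C.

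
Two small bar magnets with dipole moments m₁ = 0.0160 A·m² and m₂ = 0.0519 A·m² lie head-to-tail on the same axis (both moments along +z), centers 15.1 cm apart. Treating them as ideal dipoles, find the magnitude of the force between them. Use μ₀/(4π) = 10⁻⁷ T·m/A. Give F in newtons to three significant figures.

On-axis B of dipole 1: B = (μ₀/4π)·2m₁/r³. Force on dipole 2: F = m₂·dB/dr.
dB/dr = −(μ₀/4π)·6m₁/r⁴, so |F| = (μ₀/4π)·6m₁m₂/r⁴.
F = 6(10⁻⁷)(0.0160)(0.0519)/(0.151)⁴ = 9.584×10⁻⁷ N.

F ≈ 9.58×10⁻⁷ N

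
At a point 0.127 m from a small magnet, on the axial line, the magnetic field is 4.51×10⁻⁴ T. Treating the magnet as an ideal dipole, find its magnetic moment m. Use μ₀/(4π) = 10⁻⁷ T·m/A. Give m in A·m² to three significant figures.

On axis B = (μ₀/4π)·2m/r³, so m = Br³·4π/(μ₀·2).
m = (4.51×10⁻⁴)·(0.127)³ / (2·10⁻⁷) = 4.619 A·m².

m ≈ 4.62 A·m²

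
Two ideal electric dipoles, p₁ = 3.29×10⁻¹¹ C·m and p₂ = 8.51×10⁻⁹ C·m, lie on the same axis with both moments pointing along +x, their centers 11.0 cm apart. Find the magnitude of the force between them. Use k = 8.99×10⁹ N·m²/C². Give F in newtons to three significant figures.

On-axis field of dipole 1 at distance r: E = 2kp₁/r³. Force on dipole 2 is F = p₂·dE/dr (gradient along axis).
dE/dr = −6kp₁/r⁴, so |F| = 6kp₁p₂/r⁴ (attractive for aligned moments).
F = 6(8.99×10⁹)(3.29×10⁻¹¹)(8.51×10⁻⁹)/(0.110)⁴ = 1.031×10⁻⁴ N.

F ≈ 1.03×10⁻⁴ N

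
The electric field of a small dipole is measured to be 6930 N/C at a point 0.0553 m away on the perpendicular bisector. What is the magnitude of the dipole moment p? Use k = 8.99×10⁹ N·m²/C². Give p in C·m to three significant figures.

In the equatorial plane E = kp/r³, so p = Er³/(k).
p = (6930)·(0.0553)³ / (8.99×10⁹) = 1.304×10⁻¹⁰ C·m.

p ≈ 1.30×10⁻¹⁰ C·m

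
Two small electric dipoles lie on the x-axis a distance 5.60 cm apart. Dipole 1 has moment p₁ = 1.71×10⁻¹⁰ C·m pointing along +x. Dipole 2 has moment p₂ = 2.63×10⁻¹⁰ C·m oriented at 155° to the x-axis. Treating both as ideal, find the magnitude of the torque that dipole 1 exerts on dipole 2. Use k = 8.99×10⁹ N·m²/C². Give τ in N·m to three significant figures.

The second dipole sits on the axis of the first, so the field there is axial: E₁ = 2kp₁/r³ along +x.
E₁ = 2(8.99×10⁹)(1.71×10⁻¹⁰)/(0.0560)³ = 1.751×10⁴ N/C.
Torque on the second dipole: τ = p₂ E₁ sinθ.
τ = (2.63×10⁻¹⁰)(1.751×10⁴)·sin155° = 1.946×10⁻⁶ N·m.

τ ≈ 1.95×10⁻⁶ N·m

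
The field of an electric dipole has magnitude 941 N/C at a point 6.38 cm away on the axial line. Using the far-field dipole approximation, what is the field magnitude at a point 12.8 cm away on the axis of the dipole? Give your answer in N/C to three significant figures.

E ≈ 117 N/C

Dipole fields scale as 1/r³ in the far field; the geometry is the same at both points.
E₂ = E₁ · (r₁/r₂)³ = 941 · (6.38/12.8)³.
(r₁/r₂)³ = (0.4984)³ = 0.1238.
E₂ ≈ 116.5 N/C.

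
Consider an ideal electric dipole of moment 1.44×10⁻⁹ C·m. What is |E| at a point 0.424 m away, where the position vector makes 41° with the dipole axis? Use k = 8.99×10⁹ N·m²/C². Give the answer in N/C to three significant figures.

E ≈ 280 N/C

At angle θ the dipole field magnitude is E = (kp/r³)·√(1 + 3cos²θ).
kp/r³ = (8.99×10⁹)(1.44×10⁻⁹) / (0.424)³ = 169.8 N/C.
√(1 + 3cos²41°) = √(1 + 3·0.5696) = √2.7088 ≈ 1.6458.
E ≈ 169.8 × 1.646 = 279.5 N/C.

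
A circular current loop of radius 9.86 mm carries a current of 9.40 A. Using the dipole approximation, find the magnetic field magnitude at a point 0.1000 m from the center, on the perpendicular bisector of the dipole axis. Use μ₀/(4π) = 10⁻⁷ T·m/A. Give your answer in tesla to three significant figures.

Magnetic moment m = IA = Iπa² = (9.40)·π·(0.00986)² = 0.002871 A·m².
In the equatorial plane B = (μ₀/4π)·m/r³ (half the axial value).
B = (10⁻⁷)·(0.002871) / (0.100)³ = 2.871×10⁻⁷ T.

B ≈ 2.87×10⁻⁷ T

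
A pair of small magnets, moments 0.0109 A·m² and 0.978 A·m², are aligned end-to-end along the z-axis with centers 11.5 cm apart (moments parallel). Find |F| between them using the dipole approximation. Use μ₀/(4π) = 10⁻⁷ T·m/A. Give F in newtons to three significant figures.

F ≈ 3.66×10⁻⁵ N

On-axis B of dipole 1: B = (μ₀/4π)·2m₁/r³. Force on dipole 2: F = m₂·dB/dr.
dB/dr = −(μ₀/4π)·6m₁/r⁴, so |F| = (μ₀/4π)·6m₁m₂/r⁴.
F = 6(10⁻⁷)(0.0109)(0.978)/(0.115)⁴ = 3.657×10⁻⁵ N.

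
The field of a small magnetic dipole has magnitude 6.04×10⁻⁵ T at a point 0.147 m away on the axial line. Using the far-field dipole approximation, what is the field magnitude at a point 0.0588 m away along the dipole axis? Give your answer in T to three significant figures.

Dipole fields scale as 1/r³ in the far field; the geometry is the same at both points.
B₂ = B₁ · (r₁/r₂)³ = 6.04×10⁻⁵ · (0.147/0.0588)³.
(r₁/r₂)³ = (2.5)³ = 15.62.
B₂ ≈ 9.438×10⁻⁴ T.

B ≈ 9.44×10⁻⁴ T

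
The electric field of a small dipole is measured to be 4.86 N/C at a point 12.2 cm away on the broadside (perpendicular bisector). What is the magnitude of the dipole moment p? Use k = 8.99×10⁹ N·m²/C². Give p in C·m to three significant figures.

p ≈ 9.82×10⁻¹³ C·m

In the equatorial plane E = kp/r³, so p = Er³/(k).
p = (4.86)·(0.122)³ / (8.99×10⁹) = 9.816×10⁻¹³ C·m.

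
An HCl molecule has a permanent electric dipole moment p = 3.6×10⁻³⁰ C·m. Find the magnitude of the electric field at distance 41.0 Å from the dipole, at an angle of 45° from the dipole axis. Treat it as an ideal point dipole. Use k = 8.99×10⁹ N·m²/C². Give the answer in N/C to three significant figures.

E ≈ 7.42×10⁵ N/C

At angle θ the dipole field magnitude is E = (kp/r³)·√(1 + 3cos²θ).
kp/r³ = (8.99×10⁹)(3.60×10⁻³⁰) / (4.10×10⁻⁹)³ = 4.696×10⁵ N/C.
√(1 + 3cos²45°) = √(1 + 3·0.5000) = √2.5000 ≈ 1.5811.
E ≈ 4.696×10⁵ × 1.581 = 7.425×10⁵ N/C.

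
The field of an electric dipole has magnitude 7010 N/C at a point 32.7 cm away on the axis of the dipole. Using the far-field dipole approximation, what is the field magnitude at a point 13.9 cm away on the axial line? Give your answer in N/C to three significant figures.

Dipole fields scale as 1/r³ in the far field; the geometry is the same at both points.
E₂ = E₁ · (r₁/r₂)³ = 7010 · (32.7/13.9)³.
(r₁/r₂)³ = (2.353)³ = 13.02.
E₂ ≈ 9.127×10⁴ N/C.

E ≈ 9.13×10⁴ N/C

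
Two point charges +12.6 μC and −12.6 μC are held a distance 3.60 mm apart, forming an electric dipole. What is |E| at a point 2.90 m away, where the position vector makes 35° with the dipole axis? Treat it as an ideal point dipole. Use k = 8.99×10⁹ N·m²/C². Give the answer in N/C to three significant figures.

Dipole moment p = qd = (1.26×10⁻⁵ C)(0.00360 m) = 4.536×10⁻⁸ C·m.
At angle θ the dipole field magnitude is E = (kp/r³)·√(1 + 3cos²θ).
kp/r³ = (8.99×10⁹)(4.536×10⁻⁸) / (2.90)³ = 16.72 N/C.
√(1 + 3cos²35°) = √(1 + 3·0.6710) = √3.0130 ≈ 1.7358.
E ≈ 16.72 × 1.736 = 29.02 N/C.

E ≈ 29.0 N/C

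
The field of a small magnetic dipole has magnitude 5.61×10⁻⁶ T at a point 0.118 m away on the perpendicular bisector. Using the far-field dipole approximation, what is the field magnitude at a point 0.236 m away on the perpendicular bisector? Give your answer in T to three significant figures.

Dipole fields scale as 1/r³ in the far field; the geometry is the same at both points.
B₂ = B₁ · (r₁/r₂)³ = 5.61×10⁻⁶ · (0.118/0.236)³.
(r₁/r₂)³ = (0.5)³ = 0.125.
B₂ ≈ 7.012×10⁻⁷ T.

B ≈ 7.01×10⁻⁷ T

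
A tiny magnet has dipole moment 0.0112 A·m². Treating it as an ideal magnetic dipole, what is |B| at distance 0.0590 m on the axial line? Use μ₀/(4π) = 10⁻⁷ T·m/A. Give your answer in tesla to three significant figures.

On axis B = (μ₀/4π)·2m/r³.
B = 2·(10⁻⁷)·(0.0112) / (0.0590)³ = 1.091×10⁻⁵ T.

B ≈ 1.09×10⁻⁵ T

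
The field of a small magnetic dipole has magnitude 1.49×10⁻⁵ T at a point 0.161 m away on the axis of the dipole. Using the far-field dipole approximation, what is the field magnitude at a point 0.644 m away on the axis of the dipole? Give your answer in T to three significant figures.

B ≈ 2.33×10⁻⁷ T

Dipole fields scale as 1/r³ in the far field; the geometry is the same at both points.
B₂ = B₁ · (r₁/r₂)³ = 1.49×10⁻⁵ · (0.161/0.644)³.
(r₁/r₂)³ = (0.25)³ = 0.01562.
B₂ ≈ 2.328×10⁻⁷ T.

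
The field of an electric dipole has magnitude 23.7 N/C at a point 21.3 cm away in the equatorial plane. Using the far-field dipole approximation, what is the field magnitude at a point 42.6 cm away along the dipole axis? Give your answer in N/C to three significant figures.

Dipole fields scale as 1/r³ in the far field.
The axial field is twice the equatorial field at the same r, so the geometry factor is 2/1.
E₂ = E₁ · (2/1) · (r₁/r₂)³ = 23.7 · 2 · (21.3/42.6)³.
(r₁/r₂)³ = (0.5)³ = 0.125.
E₂ ≈ 5.925 N/C.

E ≈ 5.92 N/C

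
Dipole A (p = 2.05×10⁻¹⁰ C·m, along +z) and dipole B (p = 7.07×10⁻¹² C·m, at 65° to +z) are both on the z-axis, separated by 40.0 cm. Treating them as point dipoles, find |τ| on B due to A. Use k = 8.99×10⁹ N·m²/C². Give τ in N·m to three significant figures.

τ ≈ 3.69×10⁻¹⁰ N·m

The second dipole sits on the axis of the first, so the field there is axial: E₁ = 2kp₁/r³ along +z.
E₁ = 2(8.99×10⁹)(2.05×10⁻¹⁰)/(0.400)³ = 57.59 N/C.
Torque on the second dipole: τ = p₂ E₁ sinθ.
τ = (7.07×10⁻¹²)(57.59)·sin65° = 3.690×10⁻¹⁰ N·m.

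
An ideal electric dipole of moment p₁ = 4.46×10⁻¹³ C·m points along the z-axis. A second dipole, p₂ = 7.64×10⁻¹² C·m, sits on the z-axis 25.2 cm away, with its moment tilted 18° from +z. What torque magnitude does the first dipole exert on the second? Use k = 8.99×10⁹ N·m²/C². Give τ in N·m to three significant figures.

The second dipole sits on the axis of the first, so the field there is axial: E₁ = 2kp₁/r³ along +z.
E₁ = 2(8.99×10⁹)(4.46×10⁻¹³)/(0.252)³ = 0.5011 N/C.
Torque on the second dipole: τ = p₂ E₁ sinθ.
τ = (7.64×10⁻¹²)(0.5011)·sin18° = 1.183×10⁻¹² N·m.

τ ≈ 1.18×10⁻¹² N·m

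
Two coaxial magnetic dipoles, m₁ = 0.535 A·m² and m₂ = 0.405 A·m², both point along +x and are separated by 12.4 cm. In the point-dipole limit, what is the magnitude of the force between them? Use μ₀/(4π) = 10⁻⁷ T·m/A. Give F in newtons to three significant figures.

F ≈ 5.50×10⁻⁴ N

On-axis B of dipole 1: B = (μ₀/4π)·2m₁/r³. Force on dipole 2: F = m₂·dB/dr.
dB/dr = −(μ₀/4π)·6m₁/r⁴, so |F| = (μ₀/4π)·6m₁m₂/r⁴.
F = 6(10⁻⁷)(0.535)(0.405)/(0.124)⁴ = 5.499×10⁻⁴ N.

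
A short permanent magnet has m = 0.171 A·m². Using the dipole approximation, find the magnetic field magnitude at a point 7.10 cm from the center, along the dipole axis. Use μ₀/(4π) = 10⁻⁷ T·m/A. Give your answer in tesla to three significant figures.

On axis B = (μ₀/4π)·2m/r³.
B = 2·(10⁻⁷)·(0.171) / (0.0710)³ = 9.555×10⁻⁵ T.

B ≈ 9.56×10⁻⁵ T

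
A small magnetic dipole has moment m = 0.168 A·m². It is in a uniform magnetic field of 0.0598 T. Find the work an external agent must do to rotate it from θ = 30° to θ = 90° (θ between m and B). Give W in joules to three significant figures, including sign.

W_ext = ΔU = −mB cosθ₂ + mB cosθ₁ = mB(cosθ₁ − cosθ₂).
W = (0.168)(0.0598)·(cos30° − cos90°) = (0.01005)·(+0.8660) = 0.008700 J.

W ≈ 0.00870 J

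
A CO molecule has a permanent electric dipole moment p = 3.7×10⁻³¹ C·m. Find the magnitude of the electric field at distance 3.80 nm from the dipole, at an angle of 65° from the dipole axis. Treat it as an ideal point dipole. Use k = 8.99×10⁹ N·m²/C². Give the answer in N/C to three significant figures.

At angle θ the dipole field magnitude is E = (kp/r³)·√(1 + 3cos²θ).
kp/r³ = (8.99×10⁹)(3.70×10⁻³¹) / (3.80×10⁻⁹)³ = 6.062×10⁴ N/C.
√(1 + 3cos²65°) = √(1 + 3·0.1786) = √1.5358 ≈ 1.2393.
E ≈ 6.062×10⁴ × 1.239 = 7.512×10⁴ N/C.

E ≈ 7.51×10⁴ N/C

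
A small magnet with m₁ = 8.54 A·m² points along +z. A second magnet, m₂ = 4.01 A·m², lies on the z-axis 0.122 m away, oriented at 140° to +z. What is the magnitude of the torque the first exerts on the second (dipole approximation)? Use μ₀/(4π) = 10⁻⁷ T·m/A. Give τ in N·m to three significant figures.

τ ≈ 0.00242 N·m

Dipole B is on the axis of dipole A, so B₁ there is axial: B₁ = (μ₀/4π)·2m₁/r³ along +z.
B₁ = 2(10⁻⁷)(8.54)/(0.122)³ = 9.406×10⁻⁴ T.
τ = m₂ B₁ sinθ.
τ = (4.01)(9.406×10⁻⁴)·sin140° = 0.002424 N·m.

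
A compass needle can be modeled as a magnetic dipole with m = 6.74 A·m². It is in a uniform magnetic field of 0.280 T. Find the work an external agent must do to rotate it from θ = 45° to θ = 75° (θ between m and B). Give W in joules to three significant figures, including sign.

W_ext = ΔU = −mB cosθ₂ + mB cosθ₁ = mB(cosθ₁ − cosθ₂).
W = (6.74)(0.280)·(cos45° − cos75°) = (1.887)·(+0.4483) = 0.8460 J.

W ≈ 0.846 J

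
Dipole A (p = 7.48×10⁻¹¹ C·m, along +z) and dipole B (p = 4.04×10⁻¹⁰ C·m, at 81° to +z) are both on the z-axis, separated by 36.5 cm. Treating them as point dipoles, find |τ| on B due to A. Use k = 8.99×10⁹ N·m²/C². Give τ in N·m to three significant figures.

τ ≈ 1.10×10⁻⁸ N·m

The second dipole sits on the axis of the first, so the field there is axial: E₁ = 2kp₁/r³ along +z.
E₁ = 2(8.99×10⁹)(7.48×10⁻¹¹)/(0.365)³ = 27.66 N/C.
Torque on the second dipole: τ = p₂ E₁ sinθ.
τ = (4.04×10⁻¹⁰)(27.66)·sin81° = 1.104×10⁻⁸ N·m.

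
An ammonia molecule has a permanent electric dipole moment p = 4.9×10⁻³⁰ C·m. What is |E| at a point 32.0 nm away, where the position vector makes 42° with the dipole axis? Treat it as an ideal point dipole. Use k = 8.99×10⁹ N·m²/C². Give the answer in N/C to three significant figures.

At angle θ the dipole field magnitude is E = (kp/r³)·√(1 + 3cos²θ).
kp/r³ = (8.99×10⁹)(4.90×10⁻³⁰) / (3.20×10⁻⁸)³ = 1344 N/C.
√(1 + 3cos²42°) = √(1 + 3·0.5523) = √2.6568 ≈ 1.6300.
E ≈ 1344 × 1.630 = 2191 N/C.

E ≈ 2190 N/C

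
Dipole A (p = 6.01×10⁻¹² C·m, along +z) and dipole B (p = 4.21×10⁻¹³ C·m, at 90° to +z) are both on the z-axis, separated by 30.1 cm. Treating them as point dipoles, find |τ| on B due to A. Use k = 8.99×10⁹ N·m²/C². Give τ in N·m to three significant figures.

τ ≈ 1.67×10⁻¹² N·m

The second dipole sits on the axis of the first, so the field there is axial: E₁ = 2kp₁/r³ along +z.
E₁ = 2(8.99×10⁹)(6.01×10⁻¹²)/(0.301)³ = 3.962 N/C.
Torque on the second dipole: τ = p₂ E₁ sinθ.
τ = (4.21×10⁻¹³)(3.962)·sin90° = 1.668×10⁻¹² N·m.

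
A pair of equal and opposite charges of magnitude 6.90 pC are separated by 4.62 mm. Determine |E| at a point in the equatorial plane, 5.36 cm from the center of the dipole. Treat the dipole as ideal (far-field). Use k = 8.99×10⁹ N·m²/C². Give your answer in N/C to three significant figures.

Dipole moment p = qd = (6.90×10⁻¹² C)(0.00462 m) = 3.188×10⁻¹⁴ C·m.
In the equatorial plane E = kp/r³.
E = (8.99×10⁹)(3.188×10⁻¹⁴) / (0.0536)³ = 1.861 N/C.

E ≈ 1.86 N/C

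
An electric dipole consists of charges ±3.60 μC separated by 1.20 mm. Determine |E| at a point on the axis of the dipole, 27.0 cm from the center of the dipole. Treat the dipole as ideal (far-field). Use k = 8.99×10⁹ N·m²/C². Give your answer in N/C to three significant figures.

Dipole moment p = qd = (3.60×10⁻⁶ C)(0.00120 m) = 4.32×10⁻⁹ C·m.
On the dipole axis E = 2kp/r³.
E = 2·(8.99×10⁹)(4.32×10⁻⁹) / (0.270)³ = 3946 N/C.

E ≈ 3950 N/C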